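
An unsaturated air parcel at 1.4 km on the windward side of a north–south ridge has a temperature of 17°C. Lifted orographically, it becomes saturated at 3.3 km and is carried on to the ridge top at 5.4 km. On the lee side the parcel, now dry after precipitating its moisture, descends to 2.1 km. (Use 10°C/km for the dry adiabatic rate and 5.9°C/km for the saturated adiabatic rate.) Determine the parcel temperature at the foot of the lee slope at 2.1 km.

18.61°C

1400–3300 m, dry: Δz = 1.9 km ⇒ ΔT = -19°C; T = -2°C
3300–5400 m, saturated: Δz = 2.1 km ⇒ ΔT = -12.39°C; T = -14.39°C
5400–2100 m, dry descent: Δz = 3.3 km ⇒ ΔT = +33°C; T = 18.61°C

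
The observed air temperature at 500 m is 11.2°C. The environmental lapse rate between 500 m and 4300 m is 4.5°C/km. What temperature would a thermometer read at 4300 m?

-5.9°C

From 500 m to 4300 m (environmental): cools by 4.5 × 3.8 = 17.1°C, giving -5.9°C.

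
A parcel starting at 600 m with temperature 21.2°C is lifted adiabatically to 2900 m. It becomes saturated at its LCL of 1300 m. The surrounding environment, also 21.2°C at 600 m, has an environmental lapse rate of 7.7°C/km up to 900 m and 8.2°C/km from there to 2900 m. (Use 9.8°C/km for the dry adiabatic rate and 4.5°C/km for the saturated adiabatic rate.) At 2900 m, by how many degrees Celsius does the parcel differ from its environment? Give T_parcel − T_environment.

+4.65°C (parcel warmer than environment)

Parcel:
  Dry to 1300 m: -9.8 × 0.7 km = -6.86°C, so T = 14.34°C.
  Saturated to 2900 m: -4.5 × 1.6 km = -7.2°C, so T = 7.14°C.
Environment:
  Environment, lower layer to 900 m: -7.7 × 0.3 km = -2.31°C, so T = 18.89°C.
  Environment, upper layer to 2900 m: -8.2 × 2 km = -16.4°C, so T = 2.49°C.
T_parcel − T_env = 7.14 − 2.49 = +4.65°C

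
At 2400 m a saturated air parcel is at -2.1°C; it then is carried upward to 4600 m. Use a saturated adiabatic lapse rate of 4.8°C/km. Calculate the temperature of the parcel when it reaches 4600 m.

2400–4600 m, saturated adiabatic: Δz = 2.2 km ⇒ ΔT = -10.56°C; T = -12.66°C

-12.66°C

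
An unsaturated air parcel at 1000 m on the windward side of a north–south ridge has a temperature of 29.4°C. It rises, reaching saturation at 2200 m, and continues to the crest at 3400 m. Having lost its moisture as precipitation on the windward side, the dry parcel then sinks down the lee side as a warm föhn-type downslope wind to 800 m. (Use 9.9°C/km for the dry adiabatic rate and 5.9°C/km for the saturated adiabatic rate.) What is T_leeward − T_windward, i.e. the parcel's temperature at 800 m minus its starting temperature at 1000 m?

+6.78°C

Dry to 2200 m: -9.9 × 1.2 km = -11.88°C, so T = 17.52°C.
Saturated to 3400 m: -5.9 × 1.2 km = -7.08°C, so T = 10.44°C.
Dry descent to 800 m: +9.9 × 2.6 km = +25.74°C, so T = 36.18°C.
Net change vs windward start: 36.18 − 29.4 = +6.78°C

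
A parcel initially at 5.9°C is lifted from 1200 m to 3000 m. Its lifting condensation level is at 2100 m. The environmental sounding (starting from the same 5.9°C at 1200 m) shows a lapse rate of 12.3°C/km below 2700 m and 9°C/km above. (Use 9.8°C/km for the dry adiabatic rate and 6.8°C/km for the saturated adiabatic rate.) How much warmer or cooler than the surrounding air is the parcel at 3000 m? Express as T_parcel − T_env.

+6.21°C (parcel warmer than environment)

Parcel:
  From 1200 m to 2100 m (dry): cools by 9.8 × 0.9 = 8.82°C, giving -2.92°C.
  From 2100 m to 3000 m (saturated): cools by 6.8 × 0.9 = 6.12°C, giving -9.04°C.
Environment:
  From 1200 m to 2700 m (environment, lower layer): cools by 12.3 × 1.5 = 18.45°C, giving -12.55°C.
  From 2700 m to 3000 m (environment, upper layer): cools by 9 × 0.3 = 2.7°C, giving -15.25°C.
T_parcel − T_env = -9.04 − (-15.25) = +6.21°C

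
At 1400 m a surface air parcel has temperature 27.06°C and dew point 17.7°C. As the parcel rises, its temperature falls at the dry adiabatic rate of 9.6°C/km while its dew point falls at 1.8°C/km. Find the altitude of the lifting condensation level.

2600 m

T and T_d converge at 9.6 − 1.8 = 7.8°C per km
Height above start = (27.06 − 17.7) / 7.8 = 1.2 km
LCL altitude = 1400 m + 1200 m = 2600 m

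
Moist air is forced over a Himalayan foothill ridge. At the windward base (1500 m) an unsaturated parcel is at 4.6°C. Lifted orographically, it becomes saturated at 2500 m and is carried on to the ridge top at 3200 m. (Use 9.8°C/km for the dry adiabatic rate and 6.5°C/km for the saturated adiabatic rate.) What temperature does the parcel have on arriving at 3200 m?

-9.75°C

Dry to 2500 m: -9.8 × 1 km = -9.8°C, so T = -5.2°C.
Saturated to 3200 m: -6.5 × 0.7 km = -4.55°C, so T = -9.75°C.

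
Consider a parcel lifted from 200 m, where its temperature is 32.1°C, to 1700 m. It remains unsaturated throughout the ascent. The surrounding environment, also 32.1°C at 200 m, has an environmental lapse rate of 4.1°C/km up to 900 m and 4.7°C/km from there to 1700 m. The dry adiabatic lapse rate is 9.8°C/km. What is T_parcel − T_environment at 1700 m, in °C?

-8.07°C (parcel cooler than environment)

Parcel:
  From 200 m to 1700 m (dry): cools by 9.8 × 1.5 = 14.7°C, giving 17.4°C.
Environment:
  From 200 m to 900 m (environment, lower layer): cools by 4.1 × 0.7 = 2.87°C, giving 29.23°C.
  From 900 m to 1700 m (environment, upper layer): cools by 4.7 × 0.8 = 3.76°C, giving 25.47°C.
T_parcel − T_env = 17.4 − 25.47 = -8.07°C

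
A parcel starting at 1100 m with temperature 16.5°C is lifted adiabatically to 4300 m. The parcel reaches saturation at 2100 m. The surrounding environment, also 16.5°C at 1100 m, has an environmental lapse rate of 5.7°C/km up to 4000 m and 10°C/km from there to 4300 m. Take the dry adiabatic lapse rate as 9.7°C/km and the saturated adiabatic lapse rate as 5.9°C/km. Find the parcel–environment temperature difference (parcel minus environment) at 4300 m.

Parcel:
  Dry to 2100 m: -9.7 × 1 km = -9.7°C, so T = 6.8°C.
  Saturated to 4300 m: -5.9 × 2.2 km = -12.98°C, so T = -6.18°C.
Environment:
  Environment, lower layer to 4000 m: -5.7 × 2.9 km = -16.53°C, so T = -0.03°C.
  Environment, upper layer to 4300 m: -10 × 0.3 km = -3°C, so T = -3.03°C.
T_parcel − T_env = -6.18 − (-3.03) = -3.15°C

-3.15°C (parcel cooler than environment)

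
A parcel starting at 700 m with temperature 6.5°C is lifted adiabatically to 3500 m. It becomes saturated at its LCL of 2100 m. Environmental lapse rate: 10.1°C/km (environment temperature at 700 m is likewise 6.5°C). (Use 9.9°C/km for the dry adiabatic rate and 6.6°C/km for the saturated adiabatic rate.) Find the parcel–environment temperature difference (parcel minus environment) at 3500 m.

+5.18°C (parcel warmer than environment)

Parcel:
  From 700 m to 2100 m (dry): cools by 9.9 × 1.4 = 13.86°C, giving -7.36°C.
  From 2100 m to 3500 m (saturated): cools by 6.6 × 1.4 = 9.24°C, giving -16.6°C.
Environment:
  From 700 m to 3500 m (environment): cools by 10.1 × 2.8 = 28.28°C, giving -21.78°C.
T_parcel − T_env = -16.6 − (-21.78) = +5.18°C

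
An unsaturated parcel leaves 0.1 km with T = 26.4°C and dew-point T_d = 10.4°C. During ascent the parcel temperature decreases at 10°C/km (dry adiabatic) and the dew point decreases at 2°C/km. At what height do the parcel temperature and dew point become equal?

2.1 km

T and T_d converge at 10 − 2 = 8°C per km
Height above start = (26.4 − 10.4) / 8 = 2 km
LCL altitude = 100 m + 2000 m = 2100 m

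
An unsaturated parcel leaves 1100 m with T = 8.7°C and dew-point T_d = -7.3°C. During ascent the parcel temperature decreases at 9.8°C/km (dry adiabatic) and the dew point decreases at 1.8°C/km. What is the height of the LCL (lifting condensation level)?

3100 m

T and T_d converge at 9.8 − 1.8 = 8°C per km
Height above start = (8.7 − (-7.3)) / 8 = 2 km
LCL altitude = 1100 m + 2000 m = 3100 m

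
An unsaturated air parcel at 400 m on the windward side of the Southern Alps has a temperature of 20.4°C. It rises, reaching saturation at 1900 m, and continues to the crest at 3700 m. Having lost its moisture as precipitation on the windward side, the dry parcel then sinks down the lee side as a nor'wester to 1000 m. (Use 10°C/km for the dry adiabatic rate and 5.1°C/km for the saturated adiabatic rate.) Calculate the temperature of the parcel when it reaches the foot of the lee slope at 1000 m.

400 → 1900 m (dry, 10°C/km): ΔT = -10 × 1.5 = -15°C → T = 5.4°C
1900 → 3700 m (saturated, 5.1°C/km): ΔT = -5.1 × 1.8 = -9.18°C → T = -3.78°C
3700 → 1000 m (dry descent, 10°C/km): ΔT = +10 × 2.7 = +27°C → T = 23.22°C

23.22°C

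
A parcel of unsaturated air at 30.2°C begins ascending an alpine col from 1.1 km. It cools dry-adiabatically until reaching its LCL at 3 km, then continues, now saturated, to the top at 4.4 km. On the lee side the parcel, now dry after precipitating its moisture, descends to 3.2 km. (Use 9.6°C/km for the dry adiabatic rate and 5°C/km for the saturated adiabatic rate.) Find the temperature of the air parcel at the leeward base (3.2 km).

16.48°C

1100–3000 m, dry: Δz = 1.9 km ⇒ ΔT = -18.24°C; T = 11.96°C
3000–4400 m, saturated: Δz = 1.4 km ⇒ ΔT = -7°C; T = 4.96°C
4400–3200 m, dry descent: Δz = 1.2 km ⇒ ΔT = +11.52°C; T = 16.48°C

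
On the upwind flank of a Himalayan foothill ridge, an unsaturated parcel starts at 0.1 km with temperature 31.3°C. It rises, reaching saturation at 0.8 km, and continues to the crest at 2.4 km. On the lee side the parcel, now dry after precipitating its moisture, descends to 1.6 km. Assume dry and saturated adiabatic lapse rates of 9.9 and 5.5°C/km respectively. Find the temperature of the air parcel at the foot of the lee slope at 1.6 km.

23.49°C

From 100 m to 800 m (dry): cools by 9.9 × 0.7 = 6.93°C, giving 24.37°C.
From 800 m to 2400 m (saturated): cools by 5.5 × 1.6 = 8.8°C, giving 15.57°C.
From 2400 m to 1600 m (dry descent): warms by 9.9 × 0.8 = 7.92°C, giving 23.49°C.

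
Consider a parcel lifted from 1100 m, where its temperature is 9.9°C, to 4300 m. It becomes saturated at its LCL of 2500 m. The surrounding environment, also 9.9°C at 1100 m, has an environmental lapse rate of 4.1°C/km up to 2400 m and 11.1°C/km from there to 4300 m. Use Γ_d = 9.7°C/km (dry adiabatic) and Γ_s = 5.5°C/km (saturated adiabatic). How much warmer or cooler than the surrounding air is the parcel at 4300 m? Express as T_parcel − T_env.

Parcel:
  1100–2500 m, dry: Δz = 1.4 km ⇒ ΔT = -13.58°C; T = -3.68°C
  2500–4300 m, saturated: Δz = 1.8 km ⇒ ΔT = -9.9°C; T = -13.58°C
Environment:
  1100–2400 m, environment, lower layer: Δz = 1.3 km ⇒ ΔT = -5.33°C; T = 4.57°C
  2400–4300 m, environment, upper layer: Δz = 1.9 km ⇒ ΔT = -21.09°C; T = -16.52°C
T_parcel − T_env = -13.58 − (-16.52) = +2.94°C

+2.94°C (parcel warmer than environment)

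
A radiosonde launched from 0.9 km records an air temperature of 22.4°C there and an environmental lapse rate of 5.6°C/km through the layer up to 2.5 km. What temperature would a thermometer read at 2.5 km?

900 → 2500 m (environmental, 5.6°C/km): ΔT = -5.6 × 1.6 = -8.96°C → T = 13.44°C

13.44°C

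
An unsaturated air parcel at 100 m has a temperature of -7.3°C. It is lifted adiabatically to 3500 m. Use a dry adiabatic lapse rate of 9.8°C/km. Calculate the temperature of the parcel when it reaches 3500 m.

From 100 m to 3500 m (dry adiabatic): cools by 9.8 × 3.4 = 33.32°C, giving -40.62°C.

-40.62°C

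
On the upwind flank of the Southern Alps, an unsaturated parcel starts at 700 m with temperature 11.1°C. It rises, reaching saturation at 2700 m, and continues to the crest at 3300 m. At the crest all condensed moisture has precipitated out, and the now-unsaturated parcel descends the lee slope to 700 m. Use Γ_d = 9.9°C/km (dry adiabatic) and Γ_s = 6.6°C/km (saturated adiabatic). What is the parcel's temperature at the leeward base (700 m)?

13.08°C

700–2700 m, dry: Δz = 2 km ⇒ ΔT = -19.8°C; T = -8.7°C
2700–3300 m, saturated: Δz = 0.6 km ⇒ ΔT = -3.96°C; T = -12.66°C
3300–700 m, dry descent: Δz = 2.6 km ⇒ ΔT = +25.74°C; T = 13.08°C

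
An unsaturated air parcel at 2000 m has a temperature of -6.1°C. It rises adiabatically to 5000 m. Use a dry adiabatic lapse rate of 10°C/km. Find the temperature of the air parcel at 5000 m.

-36.1°C

2000 → 5000 m (dry adiabatic, 10°C/km): ΔT = -10 × 3 = -30°C → T = -36.1°C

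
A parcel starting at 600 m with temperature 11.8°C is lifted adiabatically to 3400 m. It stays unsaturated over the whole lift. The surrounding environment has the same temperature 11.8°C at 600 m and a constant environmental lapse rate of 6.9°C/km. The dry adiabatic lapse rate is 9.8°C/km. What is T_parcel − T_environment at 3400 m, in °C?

-8.12°C (parcel cooler than environment)

Parcel:
  Dry to 3400 m: -9.8 × 2.8 km = -27.44°C, so T = -15.64°C.
Environment:
  Environment to 3400 m: -6.9 × 2.8 km = -19.32°C, so T = -7.52°C.
T_parcel − T_env = -15.64 − (-7.52) = -8.12°C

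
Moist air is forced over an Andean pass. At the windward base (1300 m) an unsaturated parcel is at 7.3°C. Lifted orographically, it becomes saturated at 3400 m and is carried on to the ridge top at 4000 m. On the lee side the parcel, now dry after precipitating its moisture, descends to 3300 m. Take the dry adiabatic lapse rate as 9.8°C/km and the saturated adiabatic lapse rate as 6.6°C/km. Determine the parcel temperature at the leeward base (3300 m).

From 1300 m to 3400 m (dry): cools by 9.8 × 2.1 = 20.58°C, giving -13.28°C.
From 3400 m to 4000 m (saturated): cools by 6.6 × 0.6 = 3.96°C, giving -17.24°C.
From 4000 m to 3300 m (dry descent): warms by 9.8 × 0.7 = 6.86°C, giving -10.38°C.

-10.38°C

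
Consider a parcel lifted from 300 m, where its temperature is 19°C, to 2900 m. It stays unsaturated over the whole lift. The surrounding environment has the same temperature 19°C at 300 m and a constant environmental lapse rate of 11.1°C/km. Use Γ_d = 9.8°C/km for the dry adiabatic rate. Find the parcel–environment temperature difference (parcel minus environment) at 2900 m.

Parcel:
  300–2900 m, dry: Δz = 2.6 km ⇒ ΔT = -25.48°C; T = -6.48°C
Environment:
  300–2900 m, environment: Δz = 2.6 km ⇒ ΔT = -28.86°C; T = -9.86°C
T_parcel − T_env = -6.48 − (-9.86) = +3.38°C

+3.38°C (parcel warmer than environment)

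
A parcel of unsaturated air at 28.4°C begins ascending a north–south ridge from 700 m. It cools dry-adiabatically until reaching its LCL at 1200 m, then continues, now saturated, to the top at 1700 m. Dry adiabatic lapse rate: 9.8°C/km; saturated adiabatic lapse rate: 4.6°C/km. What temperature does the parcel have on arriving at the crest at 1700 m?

700–1200 m, dry: Δz = 0.5 km ⇒ ΔT = -4.9°C; T = 23.5°C
1200–1700 m, saturated: Δz = 0.5 km ⇒ ΔT = -2.3°C; T = 21.2°C

21.2°C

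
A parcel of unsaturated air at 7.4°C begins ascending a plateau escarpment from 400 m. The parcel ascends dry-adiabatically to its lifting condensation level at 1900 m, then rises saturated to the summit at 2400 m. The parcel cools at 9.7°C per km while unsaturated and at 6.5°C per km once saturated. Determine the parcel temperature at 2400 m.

400 → 1900 m (dry, 9.7°C/km): ΔT = -9.7 × 1.5 = -14.55°C → T = -7.15°C
1900 → 2400 m (saturated, 6.5°C/km): ΔT = -6.5 × 0.5 = -3.25°C → T = -10.4°C

-10.4°C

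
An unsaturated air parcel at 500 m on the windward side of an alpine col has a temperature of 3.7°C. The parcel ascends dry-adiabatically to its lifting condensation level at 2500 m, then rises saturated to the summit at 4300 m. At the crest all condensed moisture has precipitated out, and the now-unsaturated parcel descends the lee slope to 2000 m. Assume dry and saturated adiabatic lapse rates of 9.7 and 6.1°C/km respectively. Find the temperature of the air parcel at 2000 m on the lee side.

-4.37°C

From 500 m to 2500 m (dry): cools by 9.7 × 2 = 19.4°C, giving -15.7°C.
From 2500 m to 4300 m (saturated): cools by 6.1 × 1.8 = 10.98°C, giving -26.68°C.
From 4300 m to 2000 m (dry descent): warms by 9.7 × 2.3 = 22.31°C, giving -4.37°C.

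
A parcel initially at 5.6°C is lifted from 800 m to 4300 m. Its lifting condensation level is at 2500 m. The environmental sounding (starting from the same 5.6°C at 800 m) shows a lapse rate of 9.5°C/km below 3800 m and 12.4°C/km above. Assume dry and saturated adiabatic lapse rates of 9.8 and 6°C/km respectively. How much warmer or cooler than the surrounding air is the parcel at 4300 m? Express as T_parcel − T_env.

+7.24°C (parcel warmer than environment)

Parcel:
  From 800 m to 2500 m (dry): cools by 9.8 × 1.7 = 16.66°C, giving -11.06°C.
  From 2500 m to 4300 m (saturated): cools by 6 × 1.8 = 10.8°C, giving -21.86°C.
Environment:
  From 800 m to 3800 m (environment, lower layer): cools by 9.5 × 3 = 28.5°C, giving -22.9°C.
  From 3800 m to 4300 m (environment, upper layer): cools by 12.4 × 0.5 = 6.2°C, giving -29.1°C.
T_parcel − T_env = -21.86 − (-29.1) = +7.24°C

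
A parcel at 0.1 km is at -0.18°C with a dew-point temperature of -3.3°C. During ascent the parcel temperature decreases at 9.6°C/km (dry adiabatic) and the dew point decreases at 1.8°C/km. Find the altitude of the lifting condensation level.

T and T_d converge at 9.6 − 1.8 = 7.8°C per km
Height above start = (-0.18 − (-3.3)) / 7.8 = 0.4 km
LCL altitude = 100 m + 400 m = 500 m

0.5 km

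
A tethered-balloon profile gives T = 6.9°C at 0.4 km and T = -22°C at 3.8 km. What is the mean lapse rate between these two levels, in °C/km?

Γ = −ΔT/Δz = (6.9 − (-22)) / (3800 − 400) m
  = 28.9°C / 3.4 km = 8.5°C/km

8.5°C/km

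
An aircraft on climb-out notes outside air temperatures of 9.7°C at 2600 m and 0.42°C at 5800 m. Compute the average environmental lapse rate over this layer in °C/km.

Γ = −ΔT/Δz = (9.7 − 0.42) / (5800 − 2600) m
  = 9.28°C / 3.2 km = 2.9°C/km

2.9°C/km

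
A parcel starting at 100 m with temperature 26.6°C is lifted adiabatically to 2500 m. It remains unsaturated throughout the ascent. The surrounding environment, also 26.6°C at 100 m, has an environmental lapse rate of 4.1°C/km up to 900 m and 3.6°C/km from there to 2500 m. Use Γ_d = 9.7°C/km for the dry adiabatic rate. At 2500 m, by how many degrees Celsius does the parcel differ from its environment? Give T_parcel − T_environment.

-14.24°C (parcel cooler than environment)

Parcel:
  100 → 2500 m (dry, 9.7°C/km): ΔT = -9.7 × 2.4 = -23.28°C → T = 3.32°C
Environment:
  100 → 900 m (environment, lower layer, 4.1°C/km): ΔT = -4.1 × 0.8 = -3.28°C → T = 23.32°C
  900 → 2500 m (environment, upper layer, 3.6°C/km): ΔT = -3.6 × 1.6 = -5.76°C → T = 17.56°C
T_parcel − T_env = 3.32 − 17.56 = -14.24°C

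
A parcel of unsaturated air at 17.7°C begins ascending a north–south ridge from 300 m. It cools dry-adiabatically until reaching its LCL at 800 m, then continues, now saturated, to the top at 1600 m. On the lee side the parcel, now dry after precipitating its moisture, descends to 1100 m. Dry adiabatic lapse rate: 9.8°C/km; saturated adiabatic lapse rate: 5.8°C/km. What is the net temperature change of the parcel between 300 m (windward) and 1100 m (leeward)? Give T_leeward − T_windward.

300–800 m, dry: Δz = 0.5 km ⇒ ΔT = -4.9°C; T = 12.8°C
800–1600 m, saturated: Δz = 0.8 km ⇒ ΔT = -4.64°C; T = 8.16°C
1600–1100 m, dry descent: Δz = 0.5 km ⇒ ΔT = +4.9°C; T = 13.06°C
Net change vs windward start: 13.06 − 17.7 = -4.64°C

-4.64°C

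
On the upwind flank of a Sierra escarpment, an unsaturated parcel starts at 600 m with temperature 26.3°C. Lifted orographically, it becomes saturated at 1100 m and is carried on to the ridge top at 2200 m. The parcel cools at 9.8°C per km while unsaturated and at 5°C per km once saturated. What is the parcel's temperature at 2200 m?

15.9°C

From 600 m to 1100 m (dry): cools by 9.8 × 0.5 = 4.9°C, giving 21.4°C.
From 1100 m to 2200 m (saturated): cools by 5 × 1.1 = 5.5°C, giving 15.9°C.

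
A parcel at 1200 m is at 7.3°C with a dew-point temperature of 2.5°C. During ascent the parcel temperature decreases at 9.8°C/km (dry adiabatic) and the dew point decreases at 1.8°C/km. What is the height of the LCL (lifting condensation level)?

T and T_d converge at 9.8 − 1.8 = 8°C per km
Height above start = (7.3 − 2.5) / 8 = 0.6 km
LCL altitude = 1200 m + 600 m = 1800 m

1800 m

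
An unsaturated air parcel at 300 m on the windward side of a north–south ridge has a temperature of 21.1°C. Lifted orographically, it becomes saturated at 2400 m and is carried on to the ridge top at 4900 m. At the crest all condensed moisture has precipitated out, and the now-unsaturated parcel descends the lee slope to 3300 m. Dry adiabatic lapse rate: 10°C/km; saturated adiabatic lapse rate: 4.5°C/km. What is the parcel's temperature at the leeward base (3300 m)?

300 → 2400 m (dry, 10°C/km): ΔT = -10 × 2.1 = -21°C → T = 0.1°C
2400 → 4900 m (saturated, 4.5°C/km): ΔT = -4.5 × 2.5 = -11.25°C → T = -11.15°C
4900 → 3300 m (dry descent, 10°C/km): ΔT = +10 × 1.6 = +16°C → T = 4.85°C

4.85°C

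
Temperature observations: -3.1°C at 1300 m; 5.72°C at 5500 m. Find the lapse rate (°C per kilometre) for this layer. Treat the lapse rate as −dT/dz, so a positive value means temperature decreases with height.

-2.1°C/km

Γ = −ΔT/Δz = (-3.1 − 5.72) / (5500 − 1300) m
  = -8.82°C / 4.2 km = -2.1°C/km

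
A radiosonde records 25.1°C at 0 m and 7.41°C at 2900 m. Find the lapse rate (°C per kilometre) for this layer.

6.1°C/km

Γ = −ΔT/Δz = (25.1 − 7.41) / (2900 − 0) m
  = 17.69°C / 2.9 km = 6.1°C/km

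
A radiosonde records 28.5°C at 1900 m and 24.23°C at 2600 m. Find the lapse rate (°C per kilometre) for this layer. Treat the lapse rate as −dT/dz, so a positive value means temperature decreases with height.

6.1°C/km

Γ = −ΔT/Δz = (28.5 − 24.23) / (2600 − 1900) m
  = 4.27°C / 0.7 km = 6.1°C/km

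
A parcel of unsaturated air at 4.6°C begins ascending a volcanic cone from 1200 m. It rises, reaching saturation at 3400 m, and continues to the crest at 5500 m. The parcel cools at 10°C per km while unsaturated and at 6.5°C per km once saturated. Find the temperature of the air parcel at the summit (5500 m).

From 1200 m to 3400 m (dry): cools by 10 × 2.2 = 22°C, giving -17.4°C.
From 3400 m to 5500 m (saturated): cools by 6.5 × 2.1 = 13.65°C, giving -31.05°C.

-31.05°C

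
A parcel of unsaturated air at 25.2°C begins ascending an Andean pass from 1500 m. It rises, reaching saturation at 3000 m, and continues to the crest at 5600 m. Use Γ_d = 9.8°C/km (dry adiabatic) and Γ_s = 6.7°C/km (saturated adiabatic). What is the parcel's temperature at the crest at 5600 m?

-6.92°C

From 1500 m to 3000 m (dry): cools by 9.8 × 1.5 = 14.7°C, giving 10.5°C.
From 3000 m to 5600 m (saturated): cools by 6.7 × 2.6 = 17.42°C, giving -6.92°C.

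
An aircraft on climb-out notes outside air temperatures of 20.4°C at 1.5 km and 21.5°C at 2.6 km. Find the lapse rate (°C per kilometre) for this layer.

-1°C/km

Γ = −ΔT/Δz = (20.4 − 21.5) / (2600 − 1500) m
  = -1.1°C / 1.1 km = -1°C/km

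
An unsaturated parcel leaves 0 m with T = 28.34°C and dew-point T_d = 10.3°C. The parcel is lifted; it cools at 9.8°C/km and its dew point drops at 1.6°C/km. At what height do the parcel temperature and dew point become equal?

T and T_d converge at 9.8 − 1.6 = 8.2°C per km
Height above start = (28.34 − 10.3) / 8.2 = 2.2 km
LCL altitude = 0 m + 2200 m = 2200 m

2200 m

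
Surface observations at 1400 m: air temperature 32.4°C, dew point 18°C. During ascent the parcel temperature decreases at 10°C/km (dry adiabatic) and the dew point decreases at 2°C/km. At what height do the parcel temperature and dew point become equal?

3200 m

T and T_d converge at 10 − 2 = 8°C per km
Height above start = (32.4 − 18) / 8 = 1.8 km
LCL altitude = 1400 m + 1800 m = 3200 m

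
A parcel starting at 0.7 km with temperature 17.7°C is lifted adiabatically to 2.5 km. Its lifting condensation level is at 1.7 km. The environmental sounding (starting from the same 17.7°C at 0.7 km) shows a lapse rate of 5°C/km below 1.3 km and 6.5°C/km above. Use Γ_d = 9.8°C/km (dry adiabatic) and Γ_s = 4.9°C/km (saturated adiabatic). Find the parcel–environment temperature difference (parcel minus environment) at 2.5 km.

Parcel:
  From 700 m to 1700 m (dry): cools by 9.8 × 1 = 9.8°C, giving 7.9°C.
  From 1700 m to 2500 m (saturated): cools by 4.9 × 0.8 = 3.92°C, giving 3.98°C.
Environment:
  From 700 m to 1300 m (environment, lower layer): cools by 5 × 0.6 = 3°C, giving 14.7°C.
  From 1300 m to 2500 m (environment, upper layer): cools by 6.5 × 1.2 = 7.8°C, giving 6.9°C.
T_parcel − T_env = 3.98 − 6.9 = -2.92°C

-2.92°C (parcel cooler than environment)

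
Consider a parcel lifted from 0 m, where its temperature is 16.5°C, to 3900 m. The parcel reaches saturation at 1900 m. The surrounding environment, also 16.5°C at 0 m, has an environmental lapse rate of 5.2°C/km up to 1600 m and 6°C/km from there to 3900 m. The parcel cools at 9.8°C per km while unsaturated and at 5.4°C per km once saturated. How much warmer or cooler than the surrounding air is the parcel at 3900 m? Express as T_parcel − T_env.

Parcel:
  0–1900 m, dry: Δz = 1.9 km ⇒ ΔT = -18.62°C; T = -2.12°C
  1900–3900 m, saturated: Δz = 2 km ⇒ ΔT = -10.8°C; T = -12.92°C
Environment:
  0–1600 m, environment, lower layer: Δz = 1.6 km ⇒ ΔT = -8.32°C; T = 8.18°C
  1600–3900 m, environment, upper layer: Δz = 2.3 km ⇒ ΔT = -13.8°C; T = -5.62°C
T_parcel − T_env = -12.92 − (-5.62) = -7.3°C

-7.3°C (parcel cooler than environment)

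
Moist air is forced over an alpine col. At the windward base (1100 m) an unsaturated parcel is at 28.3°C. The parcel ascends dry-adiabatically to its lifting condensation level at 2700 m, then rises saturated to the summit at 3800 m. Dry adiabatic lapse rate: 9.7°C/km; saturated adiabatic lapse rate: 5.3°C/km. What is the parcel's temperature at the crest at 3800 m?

1100–2700 m, dry: Δz = 1.6 km ⇒ ΔT = -15.52°C; T = 12.78°C
2700–3800 m, saturated: Δz = 1.1 km ⇒ ΔT = -5.83°C; T = 6.95°C

6.95°C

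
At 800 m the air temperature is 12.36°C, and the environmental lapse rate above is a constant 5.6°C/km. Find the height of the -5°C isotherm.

Height above start = (12.36 − (-5)) / 5.6 = 3.1 km
Altitude = 800 m + 3100 m = 3900 m

3900 m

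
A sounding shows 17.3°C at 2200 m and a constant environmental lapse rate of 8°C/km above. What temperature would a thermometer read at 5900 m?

Environmental to 5900 m: -8 × 3.7 km = -29.6°C, so T = -12.3°C.

-12.3°C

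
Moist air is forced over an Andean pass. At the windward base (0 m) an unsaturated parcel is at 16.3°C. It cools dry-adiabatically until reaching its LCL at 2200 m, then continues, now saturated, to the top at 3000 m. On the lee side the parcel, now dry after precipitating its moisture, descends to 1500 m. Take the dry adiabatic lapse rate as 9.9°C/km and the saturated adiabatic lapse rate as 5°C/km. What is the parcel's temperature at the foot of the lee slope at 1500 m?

From 0 m to 2200 m (dry): cools by 9.9 × 2.2 = 21.78°C, giving -5.48°C.
From 2200 m to 3000 m (saturated): cools by 5 × 0.8 = 4°C, giving -9.48°C.
From 3000 m to 1500 m (dry descent): warms by 9.9 × 1.5 = 14.85°C, giving 5.37°C.

5.37°C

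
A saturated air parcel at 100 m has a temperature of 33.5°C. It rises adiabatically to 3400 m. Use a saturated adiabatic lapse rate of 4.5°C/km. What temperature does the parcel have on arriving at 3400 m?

18.65°C

100 → 3400 m (saturated adiabatic, 4.5°C/km): ΔT = -4.5 × 3.3 = -14.85°C → T = 18.65°C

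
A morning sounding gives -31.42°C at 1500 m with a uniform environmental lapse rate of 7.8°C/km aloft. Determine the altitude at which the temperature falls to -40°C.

Height above start = (-31.42 − (-40)) / 7.8 = 1.1 km
Altitude = 1500 m + 1100 m = 2600 m

2600 m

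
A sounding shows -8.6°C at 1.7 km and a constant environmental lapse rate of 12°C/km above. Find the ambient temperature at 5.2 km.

-50.6°C

From 1700 m to 5200 m (environmental): cools by 12 × 3.5 = 42°C, giving -50.6°C.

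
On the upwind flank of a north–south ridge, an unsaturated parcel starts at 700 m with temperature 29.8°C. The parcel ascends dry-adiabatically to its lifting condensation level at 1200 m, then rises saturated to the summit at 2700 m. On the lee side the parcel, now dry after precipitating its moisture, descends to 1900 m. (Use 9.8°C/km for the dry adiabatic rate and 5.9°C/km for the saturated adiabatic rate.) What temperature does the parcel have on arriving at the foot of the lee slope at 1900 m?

23.89°C

700 → 1200 m (dry, 9.8°C/km): ΔT = -9.8 × 0.5 = -4.9°C → T = 24.9°C
1200 → 2700 m (saturated, 5.9°C/km): ΔT = -5.9 × 1.5 = -8.85°C → T = 16.05°C
2700 → 1900 m (dry descent, 9.8°C/km): ΔT = +9.8 × 0.8 = +7.84°C → T = 23.89°C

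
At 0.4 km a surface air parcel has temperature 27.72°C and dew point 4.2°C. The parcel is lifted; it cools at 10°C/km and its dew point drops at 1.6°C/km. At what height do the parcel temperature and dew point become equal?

3.2 km

T and T_d converge at 10 − 1.6 = 8.4°C per km
Height above start = (27.72 − 4.2) / 8.4 = 2.8 km
LCL altitude = 400 m + 2800 m = 3200 m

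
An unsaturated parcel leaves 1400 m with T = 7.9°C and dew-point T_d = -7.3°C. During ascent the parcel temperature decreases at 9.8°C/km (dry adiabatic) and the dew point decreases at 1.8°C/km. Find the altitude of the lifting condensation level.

3300 m

T and T_d converge at 9.8 − 1.8 = 8°C per km
Height above start = (7.9 − (-7.3)) / 8 = 1.9 km
LCL altitude = 1400 m + 1900 m = 3300 m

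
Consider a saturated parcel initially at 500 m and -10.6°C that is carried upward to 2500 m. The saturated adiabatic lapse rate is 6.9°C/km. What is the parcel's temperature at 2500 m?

-24.4°C

500 → 2500 m (saturated adiabatic, 6.9°C/km): ΔT = -6.9 × 2 = -13.8°C → T = -24.4°C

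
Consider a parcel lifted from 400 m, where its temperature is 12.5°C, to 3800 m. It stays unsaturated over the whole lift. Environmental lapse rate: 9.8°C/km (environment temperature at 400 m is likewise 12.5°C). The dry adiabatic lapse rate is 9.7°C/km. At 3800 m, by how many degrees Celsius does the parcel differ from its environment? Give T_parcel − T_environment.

+0.34°C (parcel warmer than environment)

Parcel:
  From 400 m to 3800 m (dry): cools by 9.7 × 3.4 = 32.98°C, giving -20.48°C.
Environment:
  From 400 m to 3800 m (environment): cools by 9.8 × 3.4 = 33.32°C, giving -20.82°C.
T_parcel − T_env = -20.48 − (-20.82) = +0.34°C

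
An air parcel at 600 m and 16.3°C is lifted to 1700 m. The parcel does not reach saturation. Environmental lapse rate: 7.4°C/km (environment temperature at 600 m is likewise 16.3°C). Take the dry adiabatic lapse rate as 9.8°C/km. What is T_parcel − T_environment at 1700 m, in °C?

Parcel:
  Dry to 1700 m: -9.8 × 1.1 km = -10.78°C, so T = 5.52°C.
Environment:
  Environment to 1700 m: -7.4 × 1.1 km = -8.14°C, so T = 8.16°C.
T_parcel − T_env = 5.52 − 8.16 = -2.64°C

-2.64°C (parcel cooler than environment)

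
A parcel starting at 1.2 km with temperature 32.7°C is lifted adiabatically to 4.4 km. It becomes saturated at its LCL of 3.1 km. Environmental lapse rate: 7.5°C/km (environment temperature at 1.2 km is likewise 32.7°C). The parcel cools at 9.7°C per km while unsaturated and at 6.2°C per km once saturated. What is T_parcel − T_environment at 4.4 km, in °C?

Parcel:
  From 1200 m to 3100 m (dry): cools by 9.7 × 1.9 = 18.43°C, giving 14.27°C.
  From 3100 m to 4400 m (saturated): cools by 6.2 × 1.3 = 8.06°C, giving 6.21°C.
Environment:
  From 1200 m to 4400 m (environment): cools by 7.5 × 3.2 = 24°C, giving 8.7°C.
T_parcel − T_env = 6.21 − 8.7 = -2.49°C

-2.49°C (parcel cooler than environment)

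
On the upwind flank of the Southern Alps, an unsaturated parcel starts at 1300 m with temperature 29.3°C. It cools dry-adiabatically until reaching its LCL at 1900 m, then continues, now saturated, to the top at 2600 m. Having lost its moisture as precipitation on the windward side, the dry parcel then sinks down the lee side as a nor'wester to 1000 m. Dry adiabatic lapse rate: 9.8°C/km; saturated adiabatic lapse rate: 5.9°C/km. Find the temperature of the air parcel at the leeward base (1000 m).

From 1300 m to 1900 m (dry): cools by 9.8 × 0.6 = 5.88°C, giving 23.42°C.
From 1900 m to 2600 m (saturated): cools by 5.9 × 0.7 = 4.13°C, giving 19.29°C.
From 2600 m to 1000 m (dry descent): warms by 9.8 × 1.6 = 15.68°C, giving 34.97°C.

34.97°C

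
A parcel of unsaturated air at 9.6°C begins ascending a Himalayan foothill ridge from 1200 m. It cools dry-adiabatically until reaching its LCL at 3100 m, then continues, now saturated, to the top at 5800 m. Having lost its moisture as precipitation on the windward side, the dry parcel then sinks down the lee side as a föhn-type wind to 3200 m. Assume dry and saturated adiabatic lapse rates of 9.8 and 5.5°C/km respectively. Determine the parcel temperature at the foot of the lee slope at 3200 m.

1.61°C

1200–3100 m, dry: Δz = 1.9 km ⇒ ΔT = -18.62°C; T = -9.02°C
3100–5800 m, saturated: Δz = 2.7 km ⇒ ΔT = -14.85°C; T = -23.87°C
5800–3200 m, dry descent: Δz = 2.6 km ⇒ ΔT = +25.48°C; T = 1.61°C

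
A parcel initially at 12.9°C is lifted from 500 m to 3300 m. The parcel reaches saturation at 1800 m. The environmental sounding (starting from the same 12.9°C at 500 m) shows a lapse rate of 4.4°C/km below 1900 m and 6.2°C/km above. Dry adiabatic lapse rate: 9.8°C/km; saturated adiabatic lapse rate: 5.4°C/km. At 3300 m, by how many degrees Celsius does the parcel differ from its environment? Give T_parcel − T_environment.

-6°C (parcel cooler than environment)

Parcel:
  500 → 1800 m (dry, 9.8°C/km): ΔT = -9.8 × 1.3 = -12.74°C → T = 0.16°C
  1800 → 3300 m (saturated, 5.4°C/km): ΔT = -5.4 × 1.5 = -8.1°C → T = -7.94°C
Environment:
  500 → 1900 m (environment, lower layer, 4.4°C/km): ΔT = -4.4 × 1.4 = -6.16°C → T = 6.74°C
  1900 → 3300 m (environment, upper layer, 6.2°C/km): ΔT = -6.2 × 1.4 = -8.68°C → T = -1.94°C
T_parcel − T_env = -7.94 − (-1.94) = -6°C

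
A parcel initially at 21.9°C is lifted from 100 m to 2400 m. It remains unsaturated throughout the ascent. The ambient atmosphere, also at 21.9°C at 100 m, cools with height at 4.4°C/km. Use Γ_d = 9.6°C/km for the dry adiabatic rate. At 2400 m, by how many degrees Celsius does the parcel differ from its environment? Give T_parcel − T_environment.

Parcel:
  From 100 m to 2400 m (dry): cools by 9.6 × 2.3 = 22.08°C, giving -0.18°C.
Environment:
  From 100 m to 2400 m (environment): cools by 4.4 × 2.3 = 10.12°C, giving 11.78°C.
T_parcel − T_env = -0.18 − 11.78 = -11.96°C

-11.96°C (parcel cooler than environment)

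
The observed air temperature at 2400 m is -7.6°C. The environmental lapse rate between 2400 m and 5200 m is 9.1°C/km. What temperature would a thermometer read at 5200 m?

From 2400 m to 5200 m (environmental): cools by 9.1 × 2.8 = 25.48°C, giving -33.08°C.

-33.08°C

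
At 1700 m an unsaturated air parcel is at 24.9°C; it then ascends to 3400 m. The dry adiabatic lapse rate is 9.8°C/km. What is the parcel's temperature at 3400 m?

8.24°C

1700 → 3400 m (dry adiabatic, 9.8°C/km): ΔT = -9.8 × 1.7 = -16.66°C → T = 8.24°C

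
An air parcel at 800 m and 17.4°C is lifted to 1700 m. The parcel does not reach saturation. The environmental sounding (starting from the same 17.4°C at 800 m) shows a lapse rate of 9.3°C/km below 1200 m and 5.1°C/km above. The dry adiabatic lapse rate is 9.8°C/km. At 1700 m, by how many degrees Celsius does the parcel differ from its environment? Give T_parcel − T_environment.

-2.55°C (parcel cooler than environment)

Parcel:
  From 800 m to 1700 m (dry): cools by 9.8 × 0.9 = 8.82°C, giving 8.58°C.
Environment:
  From 800 m to 1200 m (environment, lower layer): cools by 9.3 × 0.4 = 3.72°C, giving 13.68°C.
  From 1200 m to 1700 m (environment, upper layer): cools by 5.1 × 0.5 = 2.55°C, giving 11.13°C.
T_parcel − T_env = 8.58 − 11.13 = -2.55°C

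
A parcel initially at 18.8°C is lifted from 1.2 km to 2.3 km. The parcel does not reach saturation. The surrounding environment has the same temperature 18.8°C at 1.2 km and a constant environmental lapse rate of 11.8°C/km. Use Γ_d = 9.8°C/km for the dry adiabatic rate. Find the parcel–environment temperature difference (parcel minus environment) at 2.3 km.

+2.2°C (parcel warmer than environment)

Parcel:
  From 1200 m to 2300 m (dry): cools by 9.8 × 1.1 = 10.78°C, giving 8.02°C.
Environment:
  From 1200 m to 2300 m (environment): cools by 11.8 × 1.1 = 12.98°C, giving 5.82°C.
T_parcel − T_env = 8.02 − 5.82 = +2.2°C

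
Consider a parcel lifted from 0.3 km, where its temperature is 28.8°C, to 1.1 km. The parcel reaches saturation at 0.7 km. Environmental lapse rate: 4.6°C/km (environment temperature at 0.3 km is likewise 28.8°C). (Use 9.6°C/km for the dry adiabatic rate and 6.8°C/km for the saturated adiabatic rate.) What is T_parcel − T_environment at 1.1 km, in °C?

Parcel:
  300 → 700 m (dry, 9.6°C/km): ΔT = -9.6 × 0.4 = -3.84°C → T = 24.96°C
  700 → 1100 m (saturated, 6.8°C/km): ΔT = -6.8 × 0.4 = -2.72°C → T = 22.24°C
Environment:
  300 → 1100 m (environment, 4.6°C/km): ΔT = -4.6 × 0.8 = -3.68°C → T = 25.12°C
T_parcel − T_env = 22.24 − 25.12 = -2.88°C

-2.88°C (parcel cooler than environment)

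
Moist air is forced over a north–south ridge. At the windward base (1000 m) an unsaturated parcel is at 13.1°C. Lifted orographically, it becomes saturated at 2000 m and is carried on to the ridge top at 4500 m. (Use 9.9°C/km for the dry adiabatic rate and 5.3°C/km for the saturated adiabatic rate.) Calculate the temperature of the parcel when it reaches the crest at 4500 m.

-10.05°C

1000–2000 m, dry: Δz = 1 km ⇒ ΔT = -9.9°C; T = 3.2°C
2000–4500 m, saturated: Δz = 2.5 km ⇒ ΔT = -13.25°C; T = -10.05°C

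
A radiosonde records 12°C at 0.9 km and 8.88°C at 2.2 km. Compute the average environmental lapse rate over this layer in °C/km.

2.4°C/km

Γ = −ΔT/Δz = (12 − 8.88) / (2200 − 900) m
  = 3.12°C / 1.3 km = 2.4°C/km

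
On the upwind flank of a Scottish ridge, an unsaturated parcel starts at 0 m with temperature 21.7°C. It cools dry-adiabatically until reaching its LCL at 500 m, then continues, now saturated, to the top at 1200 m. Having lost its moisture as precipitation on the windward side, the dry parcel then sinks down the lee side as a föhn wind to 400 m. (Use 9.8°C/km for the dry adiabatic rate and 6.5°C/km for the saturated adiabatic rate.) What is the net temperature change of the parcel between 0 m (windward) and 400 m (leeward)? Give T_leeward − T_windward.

0–500 m, dry: Δz = 0.5 km ⇒ ΔT = -4.9°C; T = 16.8°C
500–1200 m, saturated: Δz = 0.7 km ⇒ ΔT = -4.55°C; T = 12.25°C
1200–400 m, dry descent: Δz = 0.8 km ⇒ ΔT = +7.84°C; T = 20.09°C
Net change vs windward start: 20.09 − 21.7 = -1.61°C

-1.61°C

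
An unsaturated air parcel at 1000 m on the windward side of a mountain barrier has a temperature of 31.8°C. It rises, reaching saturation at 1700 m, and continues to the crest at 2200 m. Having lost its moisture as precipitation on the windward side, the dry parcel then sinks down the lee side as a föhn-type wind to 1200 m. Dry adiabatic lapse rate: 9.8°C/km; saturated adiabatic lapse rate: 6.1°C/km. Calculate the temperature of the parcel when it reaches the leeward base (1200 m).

1000–1700 m, dry: Δz = 0.7 km ⇒ ΔT = -6.86°C; T = 24.94°C
1700–2200 m, saturated: Δz = 0.5 km ⇒ ΔT = -3.05°C; T = 21.89°C
2200–1200 m, dry descent: Δz = 1 km ⇒ ΔT = +9.8°C; T = 31.69°C

31.69°C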